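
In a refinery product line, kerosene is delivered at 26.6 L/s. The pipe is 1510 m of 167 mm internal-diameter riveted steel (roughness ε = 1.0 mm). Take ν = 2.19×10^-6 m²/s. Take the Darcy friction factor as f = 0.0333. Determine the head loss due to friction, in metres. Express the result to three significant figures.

h_f ≈ 22.6 m

V = 4Q/(πD²) = 4·0.0266/(π·0.167²) = 1.214 m/s
h_f = f(L/D)V²/(2g) = 0.03330·(1510/0.167)·1.214²/(2·9.81) = 22.63 m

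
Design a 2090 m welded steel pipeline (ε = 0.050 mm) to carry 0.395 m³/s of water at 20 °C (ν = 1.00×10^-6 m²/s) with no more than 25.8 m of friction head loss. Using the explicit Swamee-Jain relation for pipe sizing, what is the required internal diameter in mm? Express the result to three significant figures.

Swamee-Jain (Type III): D = 0.66·[ε^1.25·(LQ²/(gh_f))^4.75 + ν·Q^9.4·(L/(gh_f))^5.2]^0.04
LQ²/(gh_f) = 1.288; L/(gh_f) = 8.258
Term 1 = ε^1.25·(…)^4.75 = 1.40×10^-5; Term 2 = ν·Q^9.4·(…)^5.2 = 9.46×10^-6
D = 0.66·(1.40×10^-5 + 9.46×10^-6)^0.04 = 0.4309 m = 431 mm
Check: V = 2.71 m/s, Re = 1.17×10^6, f = 0.01358, h_f = 24.6 m ≈ 25.8 m ✓

D ≈ 431 mm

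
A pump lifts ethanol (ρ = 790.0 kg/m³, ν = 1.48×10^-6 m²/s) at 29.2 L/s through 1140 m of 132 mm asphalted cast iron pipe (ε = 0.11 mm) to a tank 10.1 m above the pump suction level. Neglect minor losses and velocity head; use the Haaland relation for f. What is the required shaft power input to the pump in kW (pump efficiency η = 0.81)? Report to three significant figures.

P_shaft ≈ 14.2 kW

V = 4Q/(πD²) = 2.134 m/s; Re = 1.90×10^5; ε/D = 8.33×10^-4; f = 0.02028
h_f = f(L/D)V²/2g = 40.65 m
Total head H = z + h_f = 10.1 + 40.65 = 50.75 m
P_hyd = ρgQH = 790.0·9.81·0.0292·50.75 = 11.48 kW
P_shaft = P_hyd/η = 11.48/0.81 = 14.18 kW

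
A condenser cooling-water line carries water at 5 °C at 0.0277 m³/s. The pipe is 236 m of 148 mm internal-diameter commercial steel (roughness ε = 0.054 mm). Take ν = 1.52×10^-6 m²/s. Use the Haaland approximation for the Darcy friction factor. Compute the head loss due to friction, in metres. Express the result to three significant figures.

h_f ≈ 3.87 m

V = 4Q/(πD²) = 4·0.0277/(π·0.148²) = 1.610 m/s
Re = VD/ν = 1.610·0.148/1.52×10^-6 = 1.57×10^5 → turbulent
ε/D = 0.054/148 = 3.65×10^-4
Haaland: f = 0.01838
h_f = f(L/D)V²/(2g) = 0.01838·(236/0.148)·1.610²/(2·9.81) = 3.872 m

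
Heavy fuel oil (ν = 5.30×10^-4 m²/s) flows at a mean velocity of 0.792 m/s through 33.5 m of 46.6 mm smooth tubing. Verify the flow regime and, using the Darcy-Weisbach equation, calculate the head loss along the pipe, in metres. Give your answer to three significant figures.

Re = VD/ν = 0.792·0.04660/5.30×10^-4 = 69.6 → laminar (Re < 2300)
f = 64/Re = 0.9191
h_f = f(L/D)V²/(2g) = 0.9191·(33.5/0.04660)·0.792²/(2·9.81) = 21.12 m

h_f ≈ 21.1 m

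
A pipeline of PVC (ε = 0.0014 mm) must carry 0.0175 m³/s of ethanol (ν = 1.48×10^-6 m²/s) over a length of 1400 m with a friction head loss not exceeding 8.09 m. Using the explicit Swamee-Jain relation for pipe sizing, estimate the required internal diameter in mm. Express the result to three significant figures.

D ≈ 153 mm

Swamee-Jain (Type III): D = 0.66·[ε^1.25·(LQ²/(gh_f))^4.75 + ν·Q^9.4·(L/(gh_f))^5.2]^0.04
LQ²/(gh_f) = 0.005402; L/(gh_f) = 17.64
Term 1 = ε^1.25·(…)^4.75 = 8.17×10^-19; Term 2 = ν·Q^9.4·(…)^5.2 = 1.37×10^-16
D = 0.66·(8.17×10^-19 + 1.37×10^-16)^0.04 = 0.1531 m = 153 mm
Check: V = 0.950 m/s, Re = 9.83×10^4, f = 0.01798, h_f = 7.56 m ≈ 8.09 m ✓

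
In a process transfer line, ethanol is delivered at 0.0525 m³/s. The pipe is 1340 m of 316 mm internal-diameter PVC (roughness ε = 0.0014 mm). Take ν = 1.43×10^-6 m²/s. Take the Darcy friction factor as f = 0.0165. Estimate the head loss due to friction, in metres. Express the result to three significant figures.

h_f ≈ 1.60 m

V = 4Q/(πD²) = 4·0.0525/(π·0.316²) = 0.6694 m/s
h_f = f(L/D)V²/(2g) = 0.01650·(1340/0.316)·0.6694²/(2·9.81) = 1.598 m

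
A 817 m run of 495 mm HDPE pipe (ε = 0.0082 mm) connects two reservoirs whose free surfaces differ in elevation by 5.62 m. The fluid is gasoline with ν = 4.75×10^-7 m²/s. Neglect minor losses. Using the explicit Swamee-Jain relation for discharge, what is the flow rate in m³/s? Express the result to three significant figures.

Q ≈ 0.484 m³/s

Swamee-Jain (Type II): Q = -0.965·√(gD⁵h_f/L)·ln[ε/(3.7D) + √(3.17ν²L/(gD³h_f))]
√(gD⁵h_f/L) = √(9.81·0.495⁵·5.62/817) = 0.04478
ε/(3.7D) = 4.48×10^-6; √(3.17ν²L/(gD³h_f)) = 9.35×10^-6
Q = -0.965·0.04478·ln(1.383×10^-5) = 0.4835 m³/s
Check: V = 2.51 m/s, Re = 2.62×10^6, f = 0.01062, h_f = 5.64 m ≈ 5.62 m ✓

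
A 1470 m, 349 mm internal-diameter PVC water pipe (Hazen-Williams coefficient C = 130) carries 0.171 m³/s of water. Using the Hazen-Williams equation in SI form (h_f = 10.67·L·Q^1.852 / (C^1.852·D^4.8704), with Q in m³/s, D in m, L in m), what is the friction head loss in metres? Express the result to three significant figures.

h_f = 10.67·1470·0.171^1.852 / (130^1.852·0.349^4.8704) = 12.21 m

h_f ≈ 12.2 m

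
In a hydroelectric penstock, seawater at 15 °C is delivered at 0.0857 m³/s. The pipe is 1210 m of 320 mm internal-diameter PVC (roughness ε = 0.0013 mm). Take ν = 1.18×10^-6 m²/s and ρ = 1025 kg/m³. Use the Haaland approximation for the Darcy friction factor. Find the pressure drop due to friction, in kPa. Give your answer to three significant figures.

V = 4Q/(πD²) = 4·0.0857/(π·0.320²) = 1.066 m/s
Re = VD/ν = 1.066·0.320/1.18×10^-6 = 2.89×10^5 → turbulent
ε/D = 0.0013/320 = 4.06×10^-6
Haaland: f = 0.01448
h_f = f(L/D)V²/(2g) = 0.01448·(1210/0.320)·1.066²/(2·9.81) = 3.168 m
Δp = ρg·h_f = 1025·9.81·3.168 = 31.85 kPa

Δp ≈ 31.9 kPa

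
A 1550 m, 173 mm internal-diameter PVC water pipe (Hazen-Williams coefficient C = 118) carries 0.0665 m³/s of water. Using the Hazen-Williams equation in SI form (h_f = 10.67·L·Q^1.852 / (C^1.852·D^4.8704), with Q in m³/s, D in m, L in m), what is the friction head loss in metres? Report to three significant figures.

h_f = 10.67·1550·0.0665^1.852 / (118^1.852·0.173^4.8704) = 81.71 m

h_f ≈ 81.7 m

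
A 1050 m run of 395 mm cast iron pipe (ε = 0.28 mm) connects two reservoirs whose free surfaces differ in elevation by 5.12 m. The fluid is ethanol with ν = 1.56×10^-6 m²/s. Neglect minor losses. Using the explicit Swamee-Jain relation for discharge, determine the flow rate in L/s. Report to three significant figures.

Swamee-Jain (Type II): Q = -0.965·√(gD⁵h_f/L)·ln[ε/(3.7D) + √(3.17ν²L/(gD³h_f))]
√(gD⁵h_f/L) = √(9.81·0.395⁵·5.12/1050) = 0.02145
ε/(3.7D) = 1.92×10^-4; √(3.17ν²L/(gD³h_f)) = 5.12×10^-5
Q = -0.965·0.02145·ln(2.427×10^-4) = 0.1723 m³/s
Check: V = 1.41 m/s, Re = 3.56×10^5, f = 0.01926, h_f = 5.16 m ≈ 5.12 m ✓

Q ≈ 172 L/s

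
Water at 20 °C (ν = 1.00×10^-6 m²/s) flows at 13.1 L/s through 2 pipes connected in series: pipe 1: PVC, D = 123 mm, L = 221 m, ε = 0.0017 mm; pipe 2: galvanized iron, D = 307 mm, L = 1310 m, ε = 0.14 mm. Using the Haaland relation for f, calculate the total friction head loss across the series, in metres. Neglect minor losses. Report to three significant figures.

Pipe 1: V = 1.102 m/s, Re = 1.36×10^5, ε/D = 1.38×10^-5, f = 0.01681, h_1 = f(L/D)V²/2g = 1.871 m
Pipe 2: V = 0.1770 m/s, Re = 5.43×10^4, ε/D = 4.56×10^-4, f = 0.02180, h_2 = f(L/D)V²/2g = 0.1485 m
Series → Q common, losses add: H = Σh = 2.019 m

H ≈ 2.02 m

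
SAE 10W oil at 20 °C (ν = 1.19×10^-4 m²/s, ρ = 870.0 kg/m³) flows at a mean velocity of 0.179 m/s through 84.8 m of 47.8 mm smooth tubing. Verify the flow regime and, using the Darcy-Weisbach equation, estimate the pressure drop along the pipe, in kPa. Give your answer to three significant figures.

Re = VD/ν = 0.179·0.04780/1.19×10^-4 = 71.9 → laminar (Re < 2300)
f = 64/Re = 0.8901
h_f = f(L/D)V²/(2g) = 0.8901·(84.8/0.04780)·0.179²/(2·9.81) = 2.579 m
Δp = ρg·h_f = 870.0·9.81·2.579 = 22.01 kPa

Δp ≈ 22.0 kPa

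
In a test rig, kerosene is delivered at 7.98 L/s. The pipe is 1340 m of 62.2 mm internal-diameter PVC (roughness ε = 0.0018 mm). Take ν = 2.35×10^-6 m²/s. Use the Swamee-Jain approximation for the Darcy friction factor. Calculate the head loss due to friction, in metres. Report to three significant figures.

h_f ≈ 147 m

V = 4Q/(πD²) = 4·0.00798/(π·0.0622²) = 2.626 m/s
Re = VD/ν = 2.626·0.0622/2.35×10^-6 = 6.95×10^4 → turbulent
ε/D = 0.0018/62.2 = 2.89×10^-5
Swamee-Jain: f = 0.01944
h_f = f(L/D)V²/(2g) = 0.01944·(1340/0.0622)·2.626²/(2·9.81) = 147.3 m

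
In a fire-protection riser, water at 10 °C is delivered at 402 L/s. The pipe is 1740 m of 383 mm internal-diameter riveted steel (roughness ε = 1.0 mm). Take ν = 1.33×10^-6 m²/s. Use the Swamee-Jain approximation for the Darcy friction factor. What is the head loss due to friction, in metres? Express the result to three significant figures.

V = 4Q/(πD²) = 4·0.402/(π·0.383²) = 3.489 m/s
Re = VD/ν = 3.489·0.383/1.33×10^-6 = 1.00×10^6 → turbulent
ε/D = 1.0/383 = 0.00261
Swamee-Jain: f = 0.02539
h_f = f(L/D)V²/(2g) = 0.02539·(1740/0.383)·3.489²/(2·9.81) = 71.59 m

h_f ≈ 71.6 m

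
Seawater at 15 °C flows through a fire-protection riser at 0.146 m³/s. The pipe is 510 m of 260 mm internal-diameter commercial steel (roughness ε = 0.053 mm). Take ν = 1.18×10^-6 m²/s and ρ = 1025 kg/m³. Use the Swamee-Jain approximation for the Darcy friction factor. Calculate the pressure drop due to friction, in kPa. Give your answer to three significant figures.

V = 4Q/(πD²) = 4·0.146/(π·0.260²) = 2.750 m/s
Re = VD/ν = 2.750·0.260/1.18×10^-6 = 6.06×10^5 → turbulent
ε/D = 0.053/260 = 2.04×10^-4
Swamee-Jain: f = 0.01531
h_f = f(L/D)V²/(2g) = 0.01531·(510/0.260)·2.750²/(2·9.81) = 11.57 m
Δp = ρg·h_f = 1025·9.81·11.57 = 116.4 kPa

Δp ≈ 116 kPa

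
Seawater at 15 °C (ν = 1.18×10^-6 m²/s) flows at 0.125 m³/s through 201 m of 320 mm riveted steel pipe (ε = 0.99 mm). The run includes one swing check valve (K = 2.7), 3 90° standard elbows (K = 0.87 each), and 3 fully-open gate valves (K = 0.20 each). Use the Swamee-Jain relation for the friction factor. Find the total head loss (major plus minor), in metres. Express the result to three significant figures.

H_L ≈ 2.80 m

V = 4Q/(πD²) = 1.554 m/s; V²/2g = 0.1231 m
Re = 4.21×10^5, ε/D = 0.00309 → f = 0.02683 (Swamee-Jain)
Major: h_f = f(L/D)·V²/2g = 0.02683·628.1·0.1231 = 2.075 m
Minor: ΣK = 5.91; h_m = ΣK·V²/2g = 0.7277 m
Total H_L = 2.075 + 0.7277 = 2.802 m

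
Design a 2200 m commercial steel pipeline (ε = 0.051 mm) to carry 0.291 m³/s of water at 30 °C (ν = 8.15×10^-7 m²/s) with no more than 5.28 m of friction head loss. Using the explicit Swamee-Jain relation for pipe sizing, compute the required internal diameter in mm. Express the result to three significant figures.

Swamee-Jain (Type III): D = 0.66·[ε^1.25·(LQ²/(gh_f))^4.75 + ν·Q^9.4·(L/(gh_f))^5.2]^0.04
LQ²/(gh_f) = 3.597; L/(gh_f) = 42.47
Term 1 = ε^1.25·(…)^4.75 = 0.00188; Term 2 = ν·Q^9.4·(…)^5.2 = 0.00218
D = 0.66·(0.00188 + 0.00218)^0.04 = 0.5295 m = 530 mm
Check: V = 1.32 m/s, Re = 8.59×10^5, f = 0.01363, h_f = 5.04 m ≈ 5.28 m ✓

D ≈ 530 mm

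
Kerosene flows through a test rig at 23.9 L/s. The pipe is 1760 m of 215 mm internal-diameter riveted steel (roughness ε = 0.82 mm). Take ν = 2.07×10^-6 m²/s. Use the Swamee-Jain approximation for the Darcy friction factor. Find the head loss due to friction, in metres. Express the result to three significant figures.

h_f ≈ 5.41 m

V = 4Q/(πD²) = 4·0.0239/(π·0.215²) = 0.6583 m/s
Re = VD/ν = 0.6583·0.215/2.07×10^-6 = 6.84×10^4 → turbulent
ε/D = 0.82/215 = 0.00381
Swamee-Jain: f = 0.02992
h_f = f(L/D)V²/(2g) = 0.02992·(1760/0.215)·0.6583²/(2·9.81) = 5.410 m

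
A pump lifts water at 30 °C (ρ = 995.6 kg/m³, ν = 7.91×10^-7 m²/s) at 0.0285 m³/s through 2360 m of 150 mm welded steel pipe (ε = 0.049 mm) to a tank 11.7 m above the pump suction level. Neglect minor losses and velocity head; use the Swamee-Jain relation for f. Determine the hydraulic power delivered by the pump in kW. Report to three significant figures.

P_hyd ≈ 13.3 kW

V = 4Q/(πD²) = 1.613 m/s; Re = 3.06×10^5; ε/D = 3.27×10^-4; f = 0.01722
h_f = f(L/D)V²/2g = 35.91 m
Total head H = z + h_f = 11.7 + 35.91 = 47.61 m
P_hyd = ρgQH = 995.6·9.81·0.0285·47.61 = 13.25 kW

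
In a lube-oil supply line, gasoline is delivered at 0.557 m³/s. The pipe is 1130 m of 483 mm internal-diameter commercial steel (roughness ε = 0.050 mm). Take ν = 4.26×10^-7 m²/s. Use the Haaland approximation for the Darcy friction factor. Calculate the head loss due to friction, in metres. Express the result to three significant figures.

V = 4Q/(πD²) = 4·0.557/(π·0.483²) = 3.040 m/s
Re = VD/ν = 3.040·0.483/4.26×10^-7 = 3.45×10^6 → turbulent
ε/D = 0.050/483 = 1.04×10^-4
Haaland: f = 0.01252
h_f = f(L/D)V²/(2g) = 0.01252·(1130/0.483)·3.040²/(2·9.81) = 13.80 m

h_f ≈ 13.8 m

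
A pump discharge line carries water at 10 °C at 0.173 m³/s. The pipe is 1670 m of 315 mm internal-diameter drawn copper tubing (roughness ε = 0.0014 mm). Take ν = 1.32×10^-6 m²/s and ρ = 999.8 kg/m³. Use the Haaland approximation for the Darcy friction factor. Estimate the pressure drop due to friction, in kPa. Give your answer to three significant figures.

Δp ≈ 170 kPa

V = 4Q/(πD²) = 4·0.173/(π·0.315²) = 2.220 m/s
Re = VD/ν = 2.220·0.315/1.32×10^-6 = 5.30×10^5 → turbulent
ε/D = 0.0014/315 = 4.44×10^-6
Haaland: f = 0.01298
h_f = f(L/D)V²/(2g) = 0.01298·(1670/0.315)·2.220²/(2·9.81) = 17.28 m
Δp = ρg·h_f = 999.8·9.81·17.28 = 169.5 kPa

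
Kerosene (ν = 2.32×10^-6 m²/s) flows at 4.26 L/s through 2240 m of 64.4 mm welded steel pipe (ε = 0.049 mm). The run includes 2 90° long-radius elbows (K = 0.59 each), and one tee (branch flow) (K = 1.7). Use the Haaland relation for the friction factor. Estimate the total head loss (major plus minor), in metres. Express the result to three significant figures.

V = 4Q/(πD²) = 1.308 m/s; V²/2g = 0.08718 m
Re = 3.63×10^4, ε/D = 7.61×10^-4 → f = 0.02425 (Haaland)
Major: h_f = f(L/D)·V²/2g = 0.02425·34783·0.08718 = 73.55 m
Minor: ΣK = 2.88; h_m = ΣK·V²/2g = 0.2511 m
Total H_L = 73.55 + 0.2511 = 73.80 m

H_L ≈ 73.8 m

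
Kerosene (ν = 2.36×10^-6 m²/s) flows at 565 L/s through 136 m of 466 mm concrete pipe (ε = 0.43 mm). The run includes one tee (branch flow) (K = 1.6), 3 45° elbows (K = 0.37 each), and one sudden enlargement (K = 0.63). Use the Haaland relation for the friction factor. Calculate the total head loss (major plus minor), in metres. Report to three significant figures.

H_L ≈ 5.09 m

V = 4Q/(πD²) = 3.313 m/s; V²/2g = 0.5593 m
Re = 6.54×10^5, ε/D = 9.23×10^-4 → f = 0.01972 (Haaland)
Major: h_f = f(L/D)·V²/2g = 0.01972·291.8·0.5593 = 3.219 m
Minor: ΣK = 3.34; h_m = ΣK·V²/2g = 1.868 m
Total H_L = 3.219 + 1.868 = 5.088 m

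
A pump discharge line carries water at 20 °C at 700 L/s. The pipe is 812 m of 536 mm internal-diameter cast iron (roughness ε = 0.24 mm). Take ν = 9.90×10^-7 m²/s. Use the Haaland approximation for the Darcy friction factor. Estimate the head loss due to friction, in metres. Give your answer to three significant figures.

V = 4Q/(πD²) = 4·0.700/(π·0.536²) = 3.102 m/s
Re = VD/ν = 3.102·0.536/9.90×10^-7 = 1.68×10^6 → turbulent
ε/D = 0.24/536 = 4.48×10^-4
Haaland: f = 0.01662
h_f = f(L/D)V²/(2g) = 0.01662·(812/0.536)·3.102²/(2·9.81) = 12.35 m

h_f ≈ 12.3 m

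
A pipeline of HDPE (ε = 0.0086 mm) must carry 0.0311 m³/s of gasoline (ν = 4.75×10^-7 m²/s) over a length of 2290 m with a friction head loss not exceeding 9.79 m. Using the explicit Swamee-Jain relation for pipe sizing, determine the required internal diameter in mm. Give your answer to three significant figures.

Swamee-Jain (Type III): D = 0.66·[ε^1.25·(LQ²/(gh_f))^4.75 + ν·Q^9.4·(L/(gh_f))^5.2]^0.04
LQ²/(gh_f) = 0.02306; L/(gh_f) = 23.84
Term 1 = ε^1.25·(…)^4.75 = 7.80×10^-15; Term 2 = ν·Q^9.4·(…)^5.2 = 4.69×10^-14
D = 0.66·(7.80×10^-15 + 4.69×10^-14)^0.04 = 0.1946 m = 195 mm
Check: V = 1.05 m/s, Re = 4.28×10^5, f = 0.01407, h_f = 9.24 m ≈ 9.79 m ✓

D ≈ 195 mm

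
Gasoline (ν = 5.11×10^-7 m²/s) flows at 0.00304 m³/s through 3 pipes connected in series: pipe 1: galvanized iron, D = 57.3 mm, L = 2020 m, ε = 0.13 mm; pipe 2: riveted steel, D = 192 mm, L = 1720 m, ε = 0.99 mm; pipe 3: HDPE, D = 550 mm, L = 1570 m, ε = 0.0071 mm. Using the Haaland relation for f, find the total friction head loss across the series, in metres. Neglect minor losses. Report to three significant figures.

Pipe 1: V = 1.179 m/s, Re = 1.32×10^5, ε/D = 0.00227, f = 0.02535, h_1 = f(L/D)V²/2g = 63.30 m
Pipe 2: V = 0.1050 m/s, Re = 3.95×10^4, ε/D = 0.00516, f = 0.03275, h_2 = f(L/D)V²/2g = 0.1648 m
Pipe 3: V = 0.01280 m/s, Re = 1.38×10^4, ε/D = 1.29×10^-5, f = 0.02835, h_3 = f(L/D)V²/2g = 6.754×10^-4 m
Series → Q common, losses add: H = Σh = 63.46 m

H ≈ 63.5 m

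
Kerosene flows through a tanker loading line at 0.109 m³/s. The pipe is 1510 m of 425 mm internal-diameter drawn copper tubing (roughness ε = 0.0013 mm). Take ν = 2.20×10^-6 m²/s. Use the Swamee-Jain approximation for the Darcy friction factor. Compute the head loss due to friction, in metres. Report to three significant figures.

V = 4Q/(πD²) = 4·0.109/(π·0.425²) = 0.7683 m/s
Re = VD/ν = 0.7683·0.425/2.20×10^-6 = 1.48×10^5 → turbulent
ε/D = 0.0013/425 = 3.06×10^-6
Swamee-Jain: f = 0.01650
h_f = f(L/D)V²/(2g) = 0.01650·(1510/0.425)·0.7683²/(2·9.81) = 1.764 m

h_f ≈ 1.76 m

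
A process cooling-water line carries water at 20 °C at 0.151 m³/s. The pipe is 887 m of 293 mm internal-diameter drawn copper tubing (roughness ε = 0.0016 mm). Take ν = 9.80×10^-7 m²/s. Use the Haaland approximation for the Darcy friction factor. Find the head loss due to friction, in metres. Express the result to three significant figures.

V = 4Q/(πD²) = 4·0.151/(π·0.293²) = 2.240 m/s
Re = VD/ν = 2.240·0.293/9.80×10^-7 = 6.70×10^5 → turbulent
ε/D = 0.0016/293 = 5.46×10^-6
Haaland: f = 0.01248
h_f = f(L/D)V²/(2g) = 0.01248·(887/0.293)·2.240²/(2·9.81) = 9.658 m

h_f ≈ 9.66 m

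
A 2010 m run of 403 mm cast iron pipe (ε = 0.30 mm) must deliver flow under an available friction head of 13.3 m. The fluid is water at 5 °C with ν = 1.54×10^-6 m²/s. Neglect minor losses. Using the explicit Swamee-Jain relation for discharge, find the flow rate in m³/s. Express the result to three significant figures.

Swamee-Jain (Type II): Q = -0.965·√(gD⁵h_f/L)·ln[ε/(3.7D) + √(3.17ν²L/(gD³h_f))]
√(gD⁵h_f/L) = √(9.81·0.403⁵·13.3/2010) = 0.02627
ε/(3.7D) = 2.01×10^-4; √(3.17ν²L/(gD³h_f)) = 4.21×10^-5
Q = -0.965·0.02627·ln(2.433×10^-4) = 0.2109 m³/s
Check: V = 1.65 m/s, Re = 4.33×10^5, f = 0.01926, h_f = 13.4 m ≈ 13.3 m ✓

Q ≈ 0.211 m³/s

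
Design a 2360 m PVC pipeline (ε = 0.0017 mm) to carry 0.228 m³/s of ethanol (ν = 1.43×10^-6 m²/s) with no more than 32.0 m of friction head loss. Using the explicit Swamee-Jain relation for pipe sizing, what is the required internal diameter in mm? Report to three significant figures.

Swamee-Jain (Type III): D = 0.66·[ε^1.25·(LQ²/(gh_f))^4.75 + ν·Q^9.4·(L/(gh_f))^5.2]^0.04
LQ²/(gh_f) = 0.3908; L/(gh_f) = 7.518
Term 1 = ε^1.25·(…)^4.75 = 7.08×10^-10; Term 2 = ν·Q^9.4·(…)^5.2 = 4.74×10^-8
D = 0.66·(7.08×10^-10 + 4.74×10^-8)^0.04 = 0.3364 m = 336 mm
Check: V = 2.57 m/s, Re = 6.04×10^5, f = 0.01275, h_f = 30.0 m ≈ 32.0 m ✓

D ≈ 336 mm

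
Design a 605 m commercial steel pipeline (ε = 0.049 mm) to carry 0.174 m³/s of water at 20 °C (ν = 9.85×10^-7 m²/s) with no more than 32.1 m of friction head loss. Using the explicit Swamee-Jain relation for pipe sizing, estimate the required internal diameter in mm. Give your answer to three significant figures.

D ≈ 237 mm

Swamee-Jain (Type III): D = 0.66·[ε^1.25·(LQ²/(gh_f))^4.75 + ν·Q^9.4·(L/(gh_f))^5.2]^0.04
LQ²/(gh_f) = 0.05817; L/(gh_f) = 1.921
Term 1 = ε^1.25·(…)^4.75 = 5.56×10^-12; Term 2 = ν·Q^9.4·(…)^5.2 = 2.13×10^-12
D = 0.66·(5.56×10^-12 + 2.13×10^-12)^0.04 = 0.2371 m = 237 mm
Check: V = 3.94 m/s, Re = 9.48×10^5, f = 0.01489, h_f = 30.1 m ≈ 32.1 m ✓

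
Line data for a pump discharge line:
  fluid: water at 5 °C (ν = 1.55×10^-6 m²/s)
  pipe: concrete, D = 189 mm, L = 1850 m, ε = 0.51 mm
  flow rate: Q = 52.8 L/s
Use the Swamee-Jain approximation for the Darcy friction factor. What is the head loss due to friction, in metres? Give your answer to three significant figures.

V = 4Q/(πD²) = 4·0.0528/(π·0.189²) = 1.882 m/s
Re = VD/ν = 1.882·0.189/1.55×10^-6 = 2.29×10^5 → turbulent
ε/D = 0.51/189 = 0.00270
Swamee-Jain: f = 0.02621
h_f = f(L/D)V²/(2g) = 0.02621·(1850/0.189)·1.882²/(2·9.81) = 46.31 m

h_f ≈ 46.3 m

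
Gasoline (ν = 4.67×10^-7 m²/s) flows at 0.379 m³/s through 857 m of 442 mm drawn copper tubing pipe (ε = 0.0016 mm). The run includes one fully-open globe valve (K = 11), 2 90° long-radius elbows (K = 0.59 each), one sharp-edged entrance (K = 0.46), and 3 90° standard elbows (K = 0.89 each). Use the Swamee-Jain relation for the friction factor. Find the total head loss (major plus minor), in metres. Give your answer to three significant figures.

H_L ≈ 11.0 m

V = 4Q/(πD²) = 2.470 m/s; V²/2g = 0.3110 m
Re = 2.34×10^6, ε/D = 3.62×10^-6 → f = 0.01027 (Swamee-Jain)
Major: h_f = f(L/D)·V²/2g = 0.01027·1939·0.3110 = 6.190 m
Minor: ΣK = 15.3; h_m = ΣK·V²/2g = 4.761 m
Total H_L = 6.190 + 4.761 = 10.95 m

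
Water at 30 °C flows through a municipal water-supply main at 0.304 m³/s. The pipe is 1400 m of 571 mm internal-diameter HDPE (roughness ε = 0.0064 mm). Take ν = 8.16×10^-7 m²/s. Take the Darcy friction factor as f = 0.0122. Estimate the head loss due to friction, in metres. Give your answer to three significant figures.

V = 4Q/(πD²) = 4·0.304/(π·0.571²) = 1.187 m/s
h_f = f(L/D)V²/(2g) = 0.01220·(1400/0.571)·1.187²/(2·9.81) = 2.149 m

h_f ≈ 2.15 m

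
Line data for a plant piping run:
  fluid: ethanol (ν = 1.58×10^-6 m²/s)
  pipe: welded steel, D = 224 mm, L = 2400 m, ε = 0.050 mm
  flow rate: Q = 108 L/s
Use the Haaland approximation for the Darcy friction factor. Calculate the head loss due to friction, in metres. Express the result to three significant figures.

h_f ≈ 64.9 m

V = 4Q/(πD²) = 4·0.108/(π·0.224²) = 2.741 m/s
Re = VD/ν = 2.741·0.224/1.58×10^-6 = 3.89×10^5 → turbulent
ε/D = 0.050/224 = 2.23×10^-4
Haaland: f = 0.01584
h_f = f(L/D)V²/(2g) = 0.01584·(2400/0.224)·2.741²/(2·9.81) = 64.95 m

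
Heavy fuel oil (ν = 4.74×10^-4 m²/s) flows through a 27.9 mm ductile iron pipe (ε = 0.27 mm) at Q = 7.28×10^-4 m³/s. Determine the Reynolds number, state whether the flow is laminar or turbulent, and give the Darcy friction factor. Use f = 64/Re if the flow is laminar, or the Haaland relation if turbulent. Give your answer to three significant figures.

Re ≈ 70.1; laminar; f = 64/Re ≈ 0.913

V = 4Q/(πD²) = 1.191 m/s
Re = VD/ν = 1.191·0.0279/4.74×10^-4 = 70.1
Re < 2300 → laminar → f = 64/Re = 0.9131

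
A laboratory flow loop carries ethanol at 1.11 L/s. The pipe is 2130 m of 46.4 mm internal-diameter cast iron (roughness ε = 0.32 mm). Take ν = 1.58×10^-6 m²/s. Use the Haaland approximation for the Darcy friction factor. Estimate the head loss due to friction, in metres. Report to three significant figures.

V = 4Q/(πD²) = 4·0.00111/(π·0.0464²) = 0.6564 m/s
Re = VD/ν = 0.6564·0.0464/1.58×10^-6 = 1.93×10^4 → turbulent
ε/D = 0.32/46.4 = 0.00690
Haaland: f = 0.03698
h_f = f(L/D)V²/(2g) = 0.03698·(2130/0.0464)·0.6564²/(2·9.81) = 37.29 m

h_f ≈ 37.3 m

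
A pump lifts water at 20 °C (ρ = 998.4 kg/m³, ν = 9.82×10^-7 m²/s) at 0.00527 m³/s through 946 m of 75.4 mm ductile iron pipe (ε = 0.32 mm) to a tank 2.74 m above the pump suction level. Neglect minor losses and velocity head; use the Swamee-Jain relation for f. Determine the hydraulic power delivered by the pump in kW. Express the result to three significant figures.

P_hyd ≈ 1.54 kW

V = 4Q/(πD²) = 1.180 m/s; Re = 9.06×10^4; ε/D = 0.00424; f = 0.03033
h_f = f(L/D)V²/2g = 27.01 m
Total head H = z + h_f = 2.74 + 27.01 = 29.75 m
P_hyd = ρgQH = 998.4·9.81·0.00527·29.75 = 1.536 kW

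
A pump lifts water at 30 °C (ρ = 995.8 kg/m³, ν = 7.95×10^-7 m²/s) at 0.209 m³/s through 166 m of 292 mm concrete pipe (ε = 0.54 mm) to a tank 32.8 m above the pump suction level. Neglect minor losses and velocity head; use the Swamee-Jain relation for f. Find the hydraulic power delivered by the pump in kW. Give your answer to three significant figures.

P_hyd ≈ 80.3 kW

V = 4Q/(πD²) = 3.121 m/s; Re = 1.15×10^6; ε/D = 0.00185; f = 0.02318
h_f = f(L/D)V²/2g = 6.543 m
Total head H = z + h_f = 32.8 + 6.543 = 39.34 m
P_hyd = ρgQH = 995.8·9.81·0.209·39.34 = 80.32 kW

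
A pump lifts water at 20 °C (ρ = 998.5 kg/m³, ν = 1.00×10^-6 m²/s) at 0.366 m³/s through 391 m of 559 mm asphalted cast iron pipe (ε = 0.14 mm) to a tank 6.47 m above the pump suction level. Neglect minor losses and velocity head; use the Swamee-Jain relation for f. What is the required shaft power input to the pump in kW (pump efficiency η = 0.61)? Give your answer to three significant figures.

P_shaft ≈ 45.2 kW

V = 4Q/(πD²) = 1.491 m/s; Re = 8.34×10^5; ε/D = 2.50×10^-4; f = 0.01544
h_f = f(L/D)V²/2g = 1.224 m
Total head H = z + h_f = 6.47 + 1.224 = 7.694 m
P_hyd = ρgQH = 998.5·9.81·0.366·7.694 = 27.58 kW
P_shaft = P_hyd/η = 27.58/0.61 = 45.22 kW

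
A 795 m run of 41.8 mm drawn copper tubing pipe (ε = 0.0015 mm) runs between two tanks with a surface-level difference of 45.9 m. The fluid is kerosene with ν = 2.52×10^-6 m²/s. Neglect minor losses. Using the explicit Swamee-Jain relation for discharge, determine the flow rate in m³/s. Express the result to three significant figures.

Q ≈ 0.00188 m³/s

Swamee-Jain (Type II): Q = -0.965·√(gD⁵h_f/L)·ln[ε/(3.7D) + √(3.17ν²L/(gD³h_f))]
√(gD⁵h_f/L) = √(9.81·0.0418⁵·45.9/795) = 2.688×10^-4
ε/(3.7D) = 9.70×10^-6; √(3.17ν²L/(gD³h_f)) = 6.98×10^-4
Q = -0.965·2.688×10^-4·ln(7.073×10^-4) = 0.001882 m³/s
Check: V = 1.37 m/s, Re = 2.27×10^4, f = 0.02510, h_f = 45.8 m ≈ 45.9 m ✓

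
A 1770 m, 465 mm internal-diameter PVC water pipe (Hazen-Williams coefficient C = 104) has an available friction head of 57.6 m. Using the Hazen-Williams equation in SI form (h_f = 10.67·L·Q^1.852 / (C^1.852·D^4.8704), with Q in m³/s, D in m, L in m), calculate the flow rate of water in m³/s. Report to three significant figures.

Q ≈ 0.608 m³/s

Rearranging: Q = [h_f·C^1.852·D^4.8704 / (10.67·L)]^(1/1.852)
Q = [57.6·104^1.852·0.465^4.8704 / (10.67·1770)]^0.540 = 0.6083 m³/s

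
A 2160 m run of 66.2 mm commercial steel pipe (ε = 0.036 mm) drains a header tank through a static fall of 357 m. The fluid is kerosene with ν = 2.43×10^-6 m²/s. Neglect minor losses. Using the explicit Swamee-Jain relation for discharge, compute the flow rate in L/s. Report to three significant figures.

Q ≈ 11.0 L/s

Swamee-Jain (Type II): Q = -0.965·√(gD⁵h_f/L)·ln[ε/(3.7D) + √(3.17ν²L/(gD³h_f))]
√(gD⁵h_f/L) = √(9.81·0.0662⁵·357/2160) = 0.001436
ε/(3.7D) = 1.47×10^-4; √(3.17ν²L/(gD³h_f)) = 1.99×10^-4
Q = -0.965·0.001436·ln(3.465×10^-4) = 0.01104 m³/s
Check: V = 3.21 m/s, Re = 8.74×10^4, f = 0.02096, h_f = 359 m ≈ 357 m ✓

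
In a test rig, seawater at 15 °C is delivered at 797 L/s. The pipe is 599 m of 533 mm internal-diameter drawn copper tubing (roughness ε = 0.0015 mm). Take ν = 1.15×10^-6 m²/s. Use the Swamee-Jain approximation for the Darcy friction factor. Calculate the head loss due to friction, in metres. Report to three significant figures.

h_f ≈ 7.88 m

V = 4Q/(πD²) = 4·0.797/(π·0.533²) = 3.572 m/s
Re = VD/ν = 3.572·0.533/1.15×10^-6 = 1.66×10^6 → turbulent
ε/D = 0.0015/533 = 2.81×10^-6
Swamee-Jain: f = 0.01078
h_f = f(L/D)V²/(2g) = 0.01078·(599/0.533)·3.572²/(2·9.81) = 7.878 m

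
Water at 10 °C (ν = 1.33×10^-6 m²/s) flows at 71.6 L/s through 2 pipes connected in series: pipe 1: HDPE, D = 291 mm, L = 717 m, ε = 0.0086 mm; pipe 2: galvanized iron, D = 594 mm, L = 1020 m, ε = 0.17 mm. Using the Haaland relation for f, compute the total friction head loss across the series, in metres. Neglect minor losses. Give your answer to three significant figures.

H ≈ 2.33 m

Pipe 1: V = 1.077 m/s, Re = 2.36×10^5, ε/D = 2.96×10^-5, f = 0.01523, h_1 = f(L/D)V²/2g = 2.217 m
Pipe 2: V = 0.2584 m/s, Re = 1.15×10^5, ε/D = 2.86×10^-4, f = 0.01872, h_2 = f(L/D)V²/2g = 0.1094 m
Series → Q common, losses add: H = Σh = 2.326 m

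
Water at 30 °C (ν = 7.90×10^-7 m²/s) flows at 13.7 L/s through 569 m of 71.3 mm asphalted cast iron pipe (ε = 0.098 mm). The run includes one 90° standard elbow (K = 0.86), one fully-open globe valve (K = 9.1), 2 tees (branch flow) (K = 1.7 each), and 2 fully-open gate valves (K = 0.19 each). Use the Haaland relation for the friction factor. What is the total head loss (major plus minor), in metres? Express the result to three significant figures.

H_L ≈ 113 m

V = 4Q/(πD²) = 3.431 m/s; V²/2g = 0.6001 m
Re = 3.10×10^5, ε/D = 0.00137 → f = 0.02196 (Haaland)
Major: h_f = f(L/D)·V²/2g = 0.02196·7980·0.6001 = 105.1 m
Minor: ΣK = 13.7; h_m = ΣK·V²/2g = 8.245 m
Total H_L = 105.1 + 8.245 = 113.4 m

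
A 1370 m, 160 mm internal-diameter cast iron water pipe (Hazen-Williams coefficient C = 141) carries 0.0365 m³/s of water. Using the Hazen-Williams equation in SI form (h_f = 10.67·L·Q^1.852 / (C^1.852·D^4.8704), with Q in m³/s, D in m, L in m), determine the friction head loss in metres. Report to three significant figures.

h_f ≈ 25.0 m

h_f = 10.67·1370·0.0365^1.852 / (141^1.852·0.160^4.8704) = 25.01 m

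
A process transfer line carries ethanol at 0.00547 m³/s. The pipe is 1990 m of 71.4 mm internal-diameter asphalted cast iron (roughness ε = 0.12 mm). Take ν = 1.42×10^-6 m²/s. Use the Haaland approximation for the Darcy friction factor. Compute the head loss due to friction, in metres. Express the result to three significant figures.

h_f ≈ 65.7 m

V = 4Q/(πD²) = 4·0.00547/(π·0.0714²) = 1.366 m/s
Re = VD/ν = 1.366·0.0714/1.42×10^-6 = 6.87×10^4 → turbulent
ε/D = 0.12/71.4 = 0.00168
Haaland: f = 0.02477
h_f = f(L/D)V²/(2g) = 0.02477·(1990/0.0714)·1.366²/(2·9.81) = 65.68 m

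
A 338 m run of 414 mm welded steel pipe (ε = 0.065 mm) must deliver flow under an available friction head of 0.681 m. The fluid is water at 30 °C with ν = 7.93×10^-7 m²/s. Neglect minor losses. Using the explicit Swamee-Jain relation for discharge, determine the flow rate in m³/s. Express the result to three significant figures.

Q ≈ 0.141 m³/s

Swamee-Jain (Type II): Q = -0.965·√(gD⁵h_f/L)·ln[ε/(3.7D) + √(3.17ν²L/(gD³h_f))]
√(gD⁵h_f/L) = √(9.81·0.414⁵·0.681/338) = 0.01550
ε/(3.7D) = 4.24×10^-5; √(3.17ν²L/(gD³h_f)) = 3.77×10^-5
Q = -0.965·0.01550·ln(8.013×10^-5) = 0.1411 m³/s
Check: V = 1.05 m/s, Re = 5.47×10^5, f = 0.01496, h_f = 0.684 m ≈ 0.681 m ✓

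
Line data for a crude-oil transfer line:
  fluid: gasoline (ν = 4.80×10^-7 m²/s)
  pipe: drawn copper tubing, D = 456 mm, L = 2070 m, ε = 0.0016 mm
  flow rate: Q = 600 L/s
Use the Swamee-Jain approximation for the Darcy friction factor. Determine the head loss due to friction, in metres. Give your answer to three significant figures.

V = 4Q/(πD²) = 4·0.600/(π·0.456²) = 3.674 m/s
Re = VD/ν = 3.674·0.456/4.80×10^-7 = 3.49×10^6 → turbulent
ε/D = 0.0016/456 = 3.51×10^-6
Swamee-Jain: f = 0.009697
h_f = f(L/D)V²/(2g) = 0.009697·(2070/0.456)·3.674²/(2·9.81) = 30.28 m

h_f ≈ 30.3 m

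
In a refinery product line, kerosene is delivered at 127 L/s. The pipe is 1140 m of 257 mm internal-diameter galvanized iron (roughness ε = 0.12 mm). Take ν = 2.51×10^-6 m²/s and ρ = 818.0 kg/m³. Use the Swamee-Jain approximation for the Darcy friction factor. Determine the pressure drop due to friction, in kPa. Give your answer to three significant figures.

Δp ≈ 200 kPa

V = 4Q/(πD²) = 4·0.127/(π·0.257²) = 2.448 m/s
Re = VD/ν = 2.448·0.257/2.51×10^-6 = 2.51×10^5 → turbulent
ε/D = 0.12/257 = 4.67×10^-4
Swamee-Jain: f = 0.01839
h_f = f(L/D)V²/(2g) = 0.01839·(1140/0.257)·2.448²/(2·9.81) = 24.92 m
Δp = ρg·h_f = 818.0·9.81·24.92 = 200.0 kPa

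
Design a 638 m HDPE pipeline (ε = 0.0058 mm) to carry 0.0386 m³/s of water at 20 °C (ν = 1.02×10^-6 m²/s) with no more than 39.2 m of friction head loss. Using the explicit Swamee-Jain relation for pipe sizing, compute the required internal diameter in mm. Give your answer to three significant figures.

Swamee-Jain (Type III): D = 0.66·[ε^1.25·(LQ²/(gh_f))^4.75 + ν·Q^9.4·(L/(gh_f))^5.2]^0.04
LQ²/(gh_f) = 0.002472; L/(gh_f) = 1.659
Term 1 = ε^1.25·(…)^4.75 = 1.18×10^-19; Term 2 = ν·Q^9.4·(…)^5.2 = 7.34×10^-19
D = 0.66·(1.18×10^-19 + 7.34×10^-19)^0.04 = 0.1250 m = 125 mm
Check: V = 3.15 m/s, Re = 3.86×10^5, f = 0.01432, h_f = 36.9 m ≈ 39.2 m ✓

D ≈ 125 mm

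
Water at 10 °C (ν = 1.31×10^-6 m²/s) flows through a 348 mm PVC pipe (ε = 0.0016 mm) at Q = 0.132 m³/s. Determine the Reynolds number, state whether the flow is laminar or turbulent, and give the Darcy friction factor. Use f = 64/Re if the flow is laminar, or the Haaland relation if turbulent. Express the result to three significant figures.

Re ≈ 3.69×10^5; turbulent; f ≈ 0.0138

V = 4Q/(πD²) = 1.388 m/s
Re = VD/ν = 1.388·0.348/1.31×10^-6 = 3.69×10^5
Re > 4000 → turbulent; ε/D = 4.60×10^-6
Haaland: f = 0.01385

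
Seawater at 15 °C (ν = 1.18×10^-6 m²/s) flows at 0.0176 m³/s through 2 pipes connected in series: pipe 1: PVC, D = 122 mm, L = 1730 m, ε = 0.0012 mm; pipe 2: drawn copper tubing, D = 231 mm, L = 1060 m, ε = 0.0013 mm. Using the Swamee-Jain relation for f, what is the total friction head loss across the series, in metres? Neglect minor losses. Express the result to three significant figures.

Pipe 1: V = 1.506 m/s, Re = 1.56×10^5, ε/D = 9.84×10^-6, f = 0.01640, h_1 = f(L/D)V²/2g = 26.86 m
Pipe 2: V = 0.4200 m/s, Re = 8.22×10^4, ε/D = 5.63×10^-6, f = 0.01865, h_2 = f(L/D)V²/2g = 0.7692 m
Series → Q common, losses add: H = Σh = 27.63 m

H ≈ 27.6 m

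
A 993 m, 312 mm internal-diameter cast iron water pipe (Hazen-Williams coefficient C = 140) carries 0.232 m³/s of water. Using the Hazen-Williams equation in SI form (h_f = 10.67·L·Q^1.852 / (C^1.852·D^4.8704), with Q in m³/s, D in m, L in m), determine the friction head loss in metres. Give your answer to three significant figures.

h_f = 10.67·993·0.232^1.852 / (140^1.852·0.312^4.8704) = 21.83 m

h_f ≈ 21.8 m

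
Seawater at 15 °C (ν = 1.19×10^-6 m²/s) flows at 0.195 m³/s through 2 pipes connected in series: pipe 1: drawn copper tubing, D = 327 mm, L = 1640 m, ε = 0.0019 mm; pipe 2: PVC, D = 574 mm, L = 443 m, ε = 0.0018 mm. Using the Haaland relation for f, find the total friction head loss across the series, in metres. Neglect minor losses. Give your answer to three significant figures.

H ≈ 17.7 m

Pipe 1: V = 2.322 m/s, Re = 6.38×10^5, ε/D = 5.81×10^-6, f = 0.01259, h_1 = f(L/D)V²/2g = 17.35 m
Pipe 2: V = 0.7536 m/s, Re = 3.63×10^5, ε/D = 3.14×10^-6, f = 0.01387, h_2 = f(L/D)V²/2g = 0.3098 m
Series → Q common, losses add: H = Σh = 17.66 m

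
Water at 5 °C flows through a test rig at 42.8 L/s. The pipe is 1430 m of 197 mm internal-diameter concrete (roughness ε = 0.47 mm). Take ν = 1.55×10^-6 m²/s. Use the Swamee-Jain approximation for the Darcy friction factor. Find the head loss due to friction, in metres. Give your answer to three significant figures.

h_f ≈ 18.7 m

V = 4Q/(πD²) = 4·0.0428/(π·0.197²) = 1.404 m/s
Re = VD/ν = 1.404·0.197/1.55×10^-6 = 1.78×10^5 → turbulent
ε/D = 0.47/197 = 0.00239
Swamee-Jain: f = 0.02563
h_f = f(L/D)V²/(2g) = 0.02563·(1430/0.197)·1.404²/(2·9.81) = 18.69 m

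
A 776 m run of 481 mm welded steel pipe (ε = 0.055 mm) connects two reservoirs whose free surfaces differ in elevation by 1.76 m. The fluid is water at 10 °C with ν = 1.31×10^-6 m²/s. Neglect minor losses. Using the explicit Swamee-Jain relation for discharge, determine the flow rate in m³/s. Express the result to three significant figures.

Swamee-Jain (Type II): Q = -0.965·√(gD⁵h_f/L)·ln[ε/(3.7D) + √(3.17ν²L/(gD³h_f))]
√(gD⁵h_f/L) = √(9.81·0.481⁵·1.76/776) = 0.02393
ε/(3.7D) = 3.09×10^-5; √(3.17ν²L/(gD³h_f)) = 4.69×10^-5
Q = -0.965·0.02393·ln(7.778×10^-5) = 0.2185 m³/s
Check: V = 1.20 m/s, Re = 4.42×10^5, f = 0.01484, h_f = 1.76 m ≈ 1.76 m ✓

Q ≈ 0.219 m³/s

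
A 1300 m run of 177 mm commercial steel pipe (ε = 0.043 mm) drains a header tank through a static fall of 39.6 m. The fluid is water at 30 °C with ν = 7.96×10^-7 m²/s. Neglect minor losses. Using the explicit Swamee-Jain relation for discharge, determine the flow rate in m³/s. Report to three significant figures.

Q ≈ 0.0640 m³/s

Swamee-Jain (Type II): Q = -0.965·√(gD⁵h_f/L)·ln[ε/(3.7D) + √(3.17ν²L/(gD³h_f))]
√(gD⁵h_f/L) = √(9.81·0.177⁵·39.6/1300) = 0.007205
ε/(3.7D) = 6.57×10^-5; √(3.17ν²L/(gD³h_f)) = 3.48×10^-5
Q = -0.965·0.007205·ln(1.005×10^-4) = 0.06401 m³/s
Check: V = 2.60 m/s, Re = 5.78×10^5, f = 0.01573, h_f = 39.8 m ≈ 39.6 m ✓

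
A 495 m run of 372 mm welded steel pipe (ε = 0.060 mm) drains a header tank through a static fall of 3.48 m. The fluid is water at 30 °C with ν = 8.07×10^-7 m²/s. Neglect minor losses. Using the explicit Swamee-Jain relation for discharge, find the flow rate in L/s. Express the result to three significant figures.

Swamee-Jain (Type II): Q = -0.965·√(gD⁵h_f/L)·ln[ε/(3.7D) + √(3.17ν²L/(gD³h_f))]
√(gD⁵h_f/L) = √(9.81·0.372⁵·3.48/495) = 0.02217
ε/(3.7D) = 4.36×10^-5; √(3.17ν²L/(gD³h_f)) = 2.41×10^-5
Q = -0.965·0.02217·ln(6.771×10^-5) = 0.2053 m³/s
Check: V = 1.89 m/s, Re = 8.71×10^5, f = 0.01446, h_f = 3.50 m ≈ 3.48 m ✓

Q ≈ 205 L/s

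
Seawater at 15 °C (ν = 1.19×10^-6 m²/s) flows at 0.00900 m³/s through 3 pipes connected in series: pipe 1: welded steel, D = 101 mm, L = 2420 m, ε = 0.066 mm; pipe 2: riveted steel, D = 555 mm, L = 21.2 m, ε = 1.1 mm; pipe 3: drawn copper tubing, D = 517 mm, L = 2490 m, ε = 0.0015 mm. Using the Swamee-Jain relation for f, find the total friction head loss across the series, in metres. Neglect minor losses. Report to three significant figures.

Pipe 1: V = 1.123 m/s, Re = 9.53×10^4, ε/D = 6.53×10^-4, f = 0.02117, h_1 = f(L/D)V²/2g = 32.62 m
Pipe 2: V = 0.03720 m/s, Re = 1.74×10^4, ε/D = 0.00198, f = 0.03079, h_2 = f(L/D)V²/2g = 8.295×10^-5 m
Pipe 3: V = 0.04287 m/s, Re = 1.86×10^4, ε/D = 2.90×10^-6, f = 0.02629, h_3 = f(L/D)V²/2g = 0.01186 m
Series → Q common, losses add: H = Σh = 32.64 m

H ≈ 32.6 m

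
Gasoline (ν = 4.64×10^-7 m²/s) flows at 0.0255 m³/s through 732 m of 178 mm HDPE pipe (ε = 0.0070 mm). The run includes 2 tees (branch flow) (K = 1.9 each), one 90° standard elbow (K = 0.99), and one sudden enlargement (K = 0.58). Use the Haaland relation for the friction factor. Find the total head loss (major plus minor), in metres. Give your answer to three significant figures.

H_L ≈ 3.38 m

V = 4Q/(πD²) = 1.025 m/s; V²/2g = 0.05352 m
Re = 3.93×10^5, ε/D = 3.93×10^-5 → f = 0.01405 (Haaland)
Major: h_f = f(L/D)·V²/2g = 0.01405·4112·0.05352 = 3.093 m
Minor: ΣK = 5.37; h_m = ΣK·V²/2g = 0.2874 m
Total H_L = 3.093 + 0.2874 = 3.380 m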